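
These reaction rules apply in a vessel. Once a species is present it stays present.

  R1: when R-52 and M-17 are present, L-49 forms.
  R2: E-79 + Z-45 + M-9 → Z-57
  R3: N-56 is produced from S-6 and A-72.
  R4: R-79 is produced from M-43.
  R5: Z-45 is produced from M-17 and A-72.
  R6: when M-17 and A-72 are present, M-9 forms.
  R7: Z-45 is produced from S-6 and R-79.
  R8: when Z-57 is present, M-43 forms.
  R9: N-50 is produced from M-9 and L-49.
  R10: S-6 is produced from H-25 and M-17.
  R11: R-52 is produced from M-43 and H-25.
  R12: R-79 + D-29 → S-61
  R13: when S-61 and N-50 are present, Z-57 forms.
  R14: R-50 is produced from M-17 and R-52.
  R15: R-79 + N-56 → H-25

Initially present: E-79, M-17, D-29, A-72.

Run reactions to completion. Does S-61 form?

M-17 and A-72 present → M-9 forms (R6).
M-17 and A-72 present → Z-45 forms (R5).
E-79, Z-45, and M-9 present → Z-57 forms (R2).
Z-57 present → M-43 forms (R8).
M-43 present → R-79 forms (R4).
R-79 and D-29 present → S-61 forms (R12).

Yes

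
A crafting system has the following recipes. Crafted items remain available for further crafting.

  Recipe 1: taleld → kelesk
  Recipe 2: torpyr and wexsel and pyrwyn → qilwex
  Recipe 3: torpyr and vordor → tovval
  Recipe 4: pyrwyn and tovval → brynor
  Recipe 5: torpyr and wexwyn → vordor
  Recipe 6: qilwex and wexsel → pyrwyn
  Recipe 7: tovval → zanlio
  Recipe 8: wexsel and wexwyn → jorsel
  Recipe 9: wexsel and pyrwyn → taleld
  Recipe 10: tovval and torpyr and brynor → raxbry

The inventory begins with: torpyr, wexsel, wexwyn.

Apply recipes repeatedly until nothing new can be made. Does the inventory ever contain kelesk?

No

kelesk would need taleld (Recipe 1), but taleld is never obtained.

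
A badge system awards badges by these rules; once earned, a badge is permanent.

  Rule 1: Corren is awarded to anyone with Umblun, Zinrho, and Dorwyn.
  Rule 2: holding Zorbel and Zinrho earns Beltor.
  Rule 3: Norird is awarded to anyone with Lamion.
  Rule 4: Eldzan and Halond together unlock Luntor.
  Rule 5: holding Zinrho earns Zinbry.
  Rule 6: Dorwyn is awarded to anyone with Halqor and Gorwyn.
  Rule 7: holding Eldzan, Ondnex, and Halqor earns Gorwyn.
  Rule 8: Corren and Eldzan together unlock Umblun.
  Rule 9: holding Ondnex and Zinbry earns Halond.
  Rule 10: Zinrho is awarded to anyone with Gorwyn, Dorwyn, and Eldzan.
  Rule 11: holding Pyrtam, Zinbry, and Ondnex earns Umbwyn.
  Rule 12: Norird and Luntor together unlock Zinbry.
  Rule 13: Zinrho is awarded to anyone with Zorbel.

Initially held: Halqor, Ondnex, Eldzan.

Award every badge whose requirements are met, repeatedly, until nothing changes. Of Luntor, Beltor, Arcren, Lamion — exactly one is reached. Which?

Luntor

With Eldzan, Ondnex, and Halqor, Gorwyn is earned (Rule 7).
With Halqor and Gorwyn, Dorwyn is earned (Rule 6).
With Gorwyn, Dorwyn, and Eldzan, Zinrho is earned (Rule 10).
With Zinrho, Zinbry is earned (Rule 5).
With Ondnex and Zinbry, Halond is earned (Rule 9).
With Eldzan and Halond, Luntor is earned (Rule 4).
Beltor would need Zorbel and Zinrho (Rule 2), but Zorbel is never earned. No rule produces Lamion, and it is not given. No rule produces Arcren, and it is not given.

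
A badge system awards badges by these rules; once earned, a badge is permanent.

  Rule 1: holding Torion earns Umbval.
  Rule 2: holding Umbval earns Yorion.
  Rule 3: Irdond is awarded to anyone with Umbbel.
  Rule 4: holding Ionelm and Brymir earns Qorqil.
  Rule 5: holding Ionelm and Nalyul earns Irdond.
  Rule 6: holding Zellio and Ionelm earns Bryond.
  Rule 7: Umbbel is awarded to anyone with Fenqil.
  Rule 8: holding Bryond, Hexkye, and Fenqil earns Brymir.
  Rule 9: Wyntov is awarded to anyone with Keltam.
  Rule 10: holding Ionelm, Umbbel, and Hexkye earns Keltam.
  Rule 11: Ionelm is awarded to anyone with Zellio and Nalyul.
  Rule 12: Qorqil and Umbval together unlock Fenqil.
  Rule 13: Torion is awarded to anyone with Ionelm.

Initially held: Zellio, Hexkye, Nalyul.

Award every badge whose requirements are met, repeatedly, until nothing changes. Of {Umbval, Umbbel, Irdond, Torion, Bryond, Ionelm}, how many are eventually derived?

With Zellio and Nalyul, Ionelm is earned (Rule 11).
With Zellio and Ionelm, Bryond is earned (Rule 6).
With Ionelm, Torion is earned (Rule 13).
With Ionelm and Nalyul, Irdond is earned (Rule 5).
With Torion, Umbval is earned (Rule 1).
Umbval: reached.
Umbbel would need Fenqil (Rule 7), but Fenqil is never earned.
Irdond: reached.
Torion: reached.
Bryond: reached.
Ionelm: reached.
Reached: Umbval, Irdond, Torion, Bryond, and Ionelm — 5 of the 6.

5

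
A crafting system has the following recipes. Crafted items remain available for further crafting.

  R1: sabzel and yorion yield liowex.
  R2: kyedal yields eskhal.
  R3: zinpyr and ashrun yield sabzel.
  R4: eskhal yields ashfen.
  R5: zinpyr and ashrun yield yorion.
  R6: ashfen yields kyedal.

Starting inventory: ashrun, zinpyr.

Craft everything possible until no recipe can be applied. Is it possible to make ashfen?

ashfen would need eskhal (R4), but eskhal is never obtained.

No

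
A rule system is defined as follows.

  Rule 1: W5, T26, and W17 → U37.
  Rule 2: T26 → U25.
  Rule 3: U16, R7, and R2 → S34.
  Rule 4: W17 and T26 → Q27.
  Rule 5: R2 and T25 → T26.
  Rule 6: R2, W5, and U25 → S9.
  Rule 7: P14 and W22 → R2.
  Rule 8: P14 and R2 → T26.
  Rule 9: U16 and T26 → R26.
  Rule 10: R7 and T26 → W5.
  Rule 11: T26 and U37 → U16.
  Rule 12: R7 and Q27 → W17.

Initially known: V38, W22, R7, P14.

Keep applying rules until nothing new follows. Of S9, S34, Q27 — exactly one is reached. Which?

P14 and W22 hold, so R2 follows (Rule 7).
From P14 and R2, Rule 8 gives T26.
R7 and T26 hold, so W5 follows (Rule 10).
From T26, Rule 2 gives U25.
R2, W5, and U25 hold, so S9 follows (Rule 6).
Q27 would need W17 and T26 (Rule 4), but W17 is never established. S34 would need U16, R7, and R2 (Rule 3), but U16 is never established.

S9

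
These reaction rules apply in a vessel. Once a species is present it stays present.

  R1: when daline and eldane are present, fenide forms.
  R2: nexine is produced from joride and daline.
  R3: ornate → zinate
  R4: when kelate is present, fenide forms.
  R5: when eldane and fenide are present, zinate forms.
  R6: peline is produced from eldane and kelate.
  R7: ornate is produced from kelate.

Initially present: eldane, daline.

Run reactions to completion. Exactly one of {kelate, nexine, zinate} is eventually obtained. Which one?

zinate

daline and eldane present → fenide forms (R1).
eldane and fenide present → zinate forms (R5).
nexine would need joride and daline (R2), but joride never forms. No rule produces kelate, and it is not given.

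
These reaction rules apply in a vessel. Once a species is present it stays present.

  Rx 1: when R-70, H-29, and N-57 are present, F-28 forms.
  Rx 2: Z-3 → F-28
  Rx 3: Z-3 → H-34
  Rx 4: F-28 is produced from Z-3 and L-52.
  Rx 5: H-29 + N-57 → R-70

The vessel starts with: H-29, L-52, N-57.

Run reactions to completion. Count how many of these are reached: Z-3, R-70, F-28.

2

H-29 and N-57 present → R-70 forms (Rx 5).
R-70, H-29, and N-57 present → F-28 forms (Rx 1).
No rule produces Z-3, and it is not given.
R-70: reached.
F-28: reached.
Reached: R-70 and F-28 — 2 of the 3.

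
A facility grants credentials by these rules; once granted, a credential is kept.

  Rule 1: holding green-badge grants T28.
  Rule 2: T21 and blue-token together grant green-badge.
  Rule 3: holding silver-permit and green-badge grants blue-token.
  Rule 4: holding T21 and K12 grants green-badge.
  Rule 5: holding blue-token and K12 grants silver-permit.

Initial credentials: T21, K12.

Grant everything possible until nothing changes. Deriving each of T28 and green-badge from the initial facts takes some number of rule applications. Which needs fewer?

green-badge

green-badge: Holding T21 and K12 grants green-badge (Rule 4). [1 rule application]
T28: Holding T21 and K12 grants green-badge (Rule 4). Holding green-badge grants T28 (Rule 1). [2 rule applications]
green-badge needs fewer.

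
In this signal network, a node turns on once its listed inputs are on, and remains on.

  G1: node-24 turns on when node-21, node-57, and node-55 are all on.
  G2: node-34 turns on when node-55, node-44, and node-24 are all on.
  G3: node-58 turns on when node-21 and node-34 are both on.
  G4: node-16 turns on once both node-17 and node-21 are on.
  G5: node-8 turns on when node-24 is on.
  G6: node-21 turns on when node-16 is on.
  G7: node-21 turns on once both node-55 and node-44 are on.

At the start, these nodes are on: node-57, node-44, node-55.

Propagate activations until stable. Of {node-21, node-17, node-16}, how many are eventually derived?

node-55 and node-44 are on, so node-21 turns on (G7).
node-21: reached.
No rule produces node-17, and it is not given.
node-16 would need node-17 and node-21 (G4), but node-17 never turns on.
Reached: node-21 — 1 of the 3.

1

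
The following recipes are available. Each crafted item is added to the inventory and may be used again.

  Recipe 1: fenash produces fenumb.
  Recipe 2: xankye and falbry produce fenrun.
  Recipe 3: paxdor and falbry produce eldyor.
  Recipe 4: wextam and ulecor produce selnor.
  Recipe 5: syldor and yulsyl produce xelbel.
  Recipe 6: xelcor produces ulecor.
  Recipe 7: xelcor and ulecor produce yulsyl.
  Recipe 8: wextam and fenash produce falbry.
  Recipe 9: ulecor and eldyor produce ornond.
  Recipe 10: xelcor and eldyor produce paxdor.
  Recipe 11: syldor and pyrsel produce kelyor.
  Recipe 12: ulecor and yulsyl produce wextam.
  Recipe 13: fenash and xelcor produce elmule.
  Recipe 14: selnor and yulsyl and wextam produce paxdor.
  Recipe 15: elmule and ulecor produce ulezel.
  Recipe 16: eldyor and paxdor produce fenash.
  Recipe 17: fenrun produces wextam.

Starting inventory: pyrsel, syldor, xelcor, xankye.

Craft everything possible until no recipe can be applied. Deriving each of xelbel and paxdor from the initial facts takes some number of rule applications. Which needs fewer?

xelbel

xelbel: xelcor → ulecor (Recipe 6). xelcor and ulecor → yulsyl (Recipe 7). syldor and yulsyl → xelbel (Recipe 5). [3 rule applications]
paxdor: Using Recipe 6, xelcor makes ulecor. Using Recipe 7, xelcor and ulecor make yulsyl. ulecor and yulsyl → wextam (Recipe 12). wextam and ulecor → selnor (Recipe 4). Using Recipe 14, selnor, yulsyl, and wextam make paxdor. [5 rule applications]
xelbel needs fewer.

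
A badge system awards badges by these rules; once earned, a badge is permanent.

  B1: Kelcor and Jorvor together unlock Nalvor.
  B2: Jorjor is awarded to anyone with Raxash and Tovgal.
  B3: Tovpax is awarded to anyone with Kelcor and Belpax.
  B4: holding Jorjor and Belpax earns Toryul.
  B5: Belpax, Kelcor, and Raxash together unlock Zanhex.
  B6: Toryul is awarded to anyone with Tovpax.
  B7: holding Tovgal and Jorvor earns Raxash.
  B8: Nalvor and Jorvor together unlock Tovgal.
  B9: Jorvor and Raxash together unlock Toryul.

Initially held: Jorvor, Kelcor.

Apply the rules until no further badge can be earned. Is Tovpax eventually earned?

Tovpax would need Kelcor and Belpax (B3), but Belpax is never earned.

No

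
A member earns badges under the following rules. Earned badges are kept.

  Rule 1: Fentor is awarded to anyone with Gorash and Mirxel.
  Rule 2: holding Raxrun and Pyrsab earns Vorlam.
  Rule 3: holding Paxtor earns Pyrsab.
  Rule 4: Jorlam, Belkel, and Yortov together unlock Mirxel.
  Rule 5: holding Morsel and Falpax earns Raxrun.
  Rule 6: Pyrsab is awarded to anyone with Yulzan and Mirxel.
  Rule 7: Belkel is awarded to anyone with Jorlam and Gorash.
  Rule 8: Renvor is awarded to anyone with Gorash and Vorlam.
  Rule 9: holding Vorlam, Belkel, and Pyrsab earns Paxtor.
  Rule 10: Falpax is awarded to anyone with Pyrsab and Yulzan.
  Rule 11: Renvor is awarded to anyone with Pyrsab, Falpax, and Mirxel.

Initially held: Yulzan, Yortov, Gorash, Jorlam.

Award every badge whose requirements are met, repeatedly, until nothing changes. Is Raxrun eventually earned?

Raxrun would need Morsel and Falpax (Rule 5), but Morsel is never earned.

No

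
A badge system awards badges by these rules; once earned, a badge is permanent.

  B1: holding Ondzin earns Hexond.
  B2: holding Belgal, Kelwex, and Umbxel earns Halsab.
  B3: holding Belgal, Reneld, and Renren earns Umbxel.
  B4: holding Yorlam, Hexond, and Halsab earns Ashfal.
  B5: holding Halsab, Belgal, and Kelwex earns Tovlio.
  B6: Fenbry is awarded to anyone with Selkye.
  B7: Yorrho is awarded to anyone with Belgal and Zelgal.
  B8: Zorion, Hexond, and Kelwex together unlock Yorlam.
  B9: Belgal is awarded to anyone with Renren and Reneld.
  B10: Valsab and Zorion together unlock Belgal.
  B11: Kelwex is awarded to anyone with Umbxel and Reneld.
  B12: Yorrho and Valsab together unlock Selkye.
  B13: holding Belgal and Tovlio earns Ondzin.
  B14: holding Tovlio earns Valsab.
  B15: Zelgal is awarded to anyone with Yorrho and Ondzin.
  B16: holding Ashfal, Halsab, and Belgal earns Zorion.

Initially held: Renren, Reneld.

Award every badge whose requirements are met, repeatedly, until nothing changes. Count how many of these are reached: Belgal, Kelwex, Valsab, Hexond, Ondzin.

With Renren and Reneld, Belgal is earned (B9).
With Belgal, Reneld, and Renren, Umbxel is earned (B3).
With Umbxel and Reneld, Kelwex is earned (B11).
With Belgal, Kelwex, and Umbxel, Halsab is earned (B2).
With Halsab, Belgal, and Kelwex, Tovlio is earned (B5).
With Belgal and Tovlio, Ondzin is earned (B13).
With Tovlio, Valsab is earned (B14).
With Ondzin, Hexond is earned (B1).
Belgal: reached.
Kelwex: reached.
Valsab: reached.
Hexond: reached.
Ondzin: reached.
All 5 are reached.

5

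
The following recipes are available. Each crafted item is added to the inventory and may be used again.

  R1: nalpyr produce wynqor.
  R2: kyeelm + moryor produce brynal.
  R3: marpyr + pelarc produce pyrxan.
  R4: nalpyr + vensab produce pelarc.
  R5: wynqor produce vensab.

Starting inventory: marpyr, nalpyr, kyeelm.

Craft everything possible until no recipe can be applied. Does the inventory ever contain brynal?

brynal would need kyeelm and moryor (R2), but moryor is never obtained.

No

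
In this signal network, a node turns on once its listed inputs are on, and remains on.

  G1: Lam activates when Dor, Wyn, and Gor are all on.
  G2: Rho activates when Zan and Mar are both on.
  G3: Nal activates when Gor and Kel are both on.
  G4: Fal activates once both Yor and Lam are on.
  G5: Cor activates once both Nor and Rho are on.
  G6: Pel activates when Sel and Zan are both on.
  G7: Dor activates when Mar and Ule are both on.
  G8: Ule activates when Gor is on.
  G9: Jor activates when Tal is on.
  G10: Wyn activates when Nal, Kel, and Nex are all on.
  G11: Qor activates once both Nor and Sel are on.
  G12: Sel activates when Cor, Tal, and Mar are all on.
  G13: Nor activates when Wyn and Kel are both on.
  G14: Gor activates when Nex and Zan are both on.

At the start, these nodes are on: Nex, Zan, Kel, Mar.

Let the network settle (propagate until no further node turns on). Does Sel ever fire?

Sel would need Cor, Tal, and Mar (G12), but Tal never turns on.

No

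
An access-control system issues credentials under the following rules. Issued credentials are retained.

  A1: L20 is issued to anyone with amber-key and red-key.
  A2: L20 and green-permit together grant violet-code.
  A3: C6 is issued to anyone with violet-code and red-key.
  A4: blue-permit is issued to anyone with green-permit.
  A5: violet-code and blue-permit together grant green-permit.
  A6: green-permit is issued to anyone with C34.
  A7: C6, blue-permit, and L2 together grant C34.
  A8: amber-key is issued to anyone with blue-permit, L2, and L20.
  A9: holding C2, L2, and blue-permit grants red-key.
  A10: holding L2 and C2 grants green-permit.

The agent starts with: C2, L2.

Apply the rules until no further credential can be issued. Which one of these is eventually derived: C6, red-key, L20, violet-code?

Holding L2 and C2 grants green-permit (A10).
Holding green-permit grants blue-permit (A4).
Holding C2, L2, and blue-permit grants red-key (A9).
violet-code would need L20 and green-permit (A2), but L20 is never granted. L20 would need amber-key and red-key (A1), but amber-key is never granted. C6 would need violet-code and red-key (A3), but violet-code is never granted.

red-key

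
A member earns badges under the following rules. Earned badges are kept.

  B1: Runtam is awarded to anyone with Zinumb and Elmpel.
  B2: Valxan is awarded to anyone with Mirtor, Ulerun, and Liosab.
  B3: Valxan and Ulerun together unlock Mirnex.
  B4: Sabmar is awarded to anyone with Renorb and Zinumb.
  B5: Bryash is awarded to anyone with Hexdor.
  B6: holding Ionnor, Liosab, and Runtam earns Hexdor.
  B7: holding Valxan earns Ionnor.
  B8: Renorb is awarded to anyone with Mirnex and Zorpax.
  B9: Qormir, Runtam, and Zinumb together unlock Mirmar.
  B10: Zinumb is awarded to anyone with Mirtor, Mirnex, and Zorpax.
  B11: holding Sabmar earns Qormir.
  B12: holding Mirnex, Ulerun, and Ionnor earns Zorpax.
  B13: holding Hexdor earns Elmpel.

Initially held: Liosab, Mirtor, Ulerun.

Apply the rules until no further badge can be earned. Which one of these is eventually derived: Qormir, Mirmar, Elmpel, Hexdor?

With Mirtor, Ulerun, and Liosab, Valxan is earned (B2).
With Valxan, Ionnor is earned (B7).
With Valxan and Ulerun, Mirnex is earned (B3).
With Mirnex, Ulerun, and Ionnor, Zorpax is earned (B12).
With Mirtor, Mirnex, and Zorpax, Zinumb is earned (B10).
With Mirnex and Zorpax, Renorb is earned (B8).
With Renorb and Zinumb, Sabmar is earned (B4).
With Sabmar, Qormir is earned (B11).
Hexdor would need Ionnor, Liosab, and Runtam (B6), but Runtam is never earned. Mirmar would need Qormir, Runtam, and Zinumb (B9), but Runtam is never earned. Elmpel would need Hexdor (B13), but Hexdor is never earned.

Qormir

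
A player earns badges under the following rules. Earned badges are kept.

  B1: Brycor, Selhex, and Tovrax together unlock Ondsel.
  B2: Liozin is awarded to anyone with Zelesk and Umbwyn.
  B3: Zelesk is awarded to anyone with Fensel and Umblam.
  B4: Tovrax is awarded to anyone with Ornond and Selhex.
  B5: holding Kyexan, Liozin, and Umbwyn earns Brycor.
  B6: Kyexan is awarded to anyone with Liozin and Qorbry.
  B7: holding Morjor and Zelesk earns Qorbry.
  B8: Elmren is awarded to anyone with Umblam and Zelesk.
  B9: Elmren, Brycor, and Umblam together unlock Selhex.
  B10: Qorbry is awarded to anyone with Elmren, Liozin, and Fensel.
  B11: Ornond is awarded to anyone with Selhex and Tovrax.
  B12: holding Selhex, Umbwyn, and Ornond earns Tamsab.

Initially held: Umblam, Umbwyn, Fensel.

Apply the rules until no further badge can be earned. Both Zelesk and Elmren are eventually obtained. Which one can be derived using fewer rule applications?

Zelesk

Zelesk: With Fensel and Umblam, Zelesk is earned (B3). [1 rule application]
Elmren: With Fensel and Umblam, Zelesk is earned (B3). With Umblam and Zelesk, Elmren is earned (B8). [2 rule applications]
Zelesk needs fewer.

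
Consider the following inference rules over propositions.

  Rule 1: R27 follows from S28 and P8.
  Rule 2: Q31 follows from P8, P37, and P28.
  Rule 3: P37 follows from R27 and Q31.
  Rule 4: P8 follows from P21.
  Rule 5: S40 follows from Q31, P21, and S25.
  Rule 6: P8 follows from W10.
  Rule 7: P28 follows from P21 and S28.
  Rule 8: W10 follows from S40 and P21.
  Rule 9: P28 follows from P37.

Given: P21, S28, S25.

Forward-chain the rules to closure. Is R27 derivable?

From P21, Rule 4 gives P8.
S28 and P8 hold, so R27 follows (Rule 1).

Yes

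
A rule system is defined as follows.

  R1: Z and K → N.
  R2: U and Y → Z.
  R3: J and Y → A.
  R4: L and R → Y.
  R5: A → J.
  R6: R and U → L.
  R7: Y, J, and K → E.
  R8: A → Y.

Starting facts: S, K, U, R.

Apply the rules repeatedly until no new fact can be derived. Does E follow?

No

E would need Y, J, and K (R7), but J is never established.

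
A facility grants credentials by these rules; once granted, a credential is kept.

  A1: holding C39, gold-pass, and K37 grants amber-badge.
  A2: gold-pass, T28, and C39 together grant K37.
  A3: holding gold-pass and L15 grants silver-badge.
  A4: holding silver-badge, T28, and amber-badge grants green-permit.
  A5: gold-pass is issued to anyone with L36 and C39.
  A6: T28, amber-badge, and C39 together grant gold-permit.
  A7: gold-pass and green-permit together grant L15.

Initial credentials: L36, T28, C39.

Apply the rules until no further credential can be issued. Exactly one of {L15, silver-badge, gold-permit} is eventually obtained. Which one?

Holding L36 and C39 grants gold-pass (A5).
Holding gold-pass, T28, and C39 grants K37 (A2).
Holding C39, gold-pass, and K37 grants amber-badge (A1).
Holding T28, amber-badge, and C39 grants gold-permit (A6).
silver-badge would need gold-pass and L15 (A3), but L15 is never granted. L15 would need gold-pass and green-permit (A7), but green-permit is never granted.

gold-permit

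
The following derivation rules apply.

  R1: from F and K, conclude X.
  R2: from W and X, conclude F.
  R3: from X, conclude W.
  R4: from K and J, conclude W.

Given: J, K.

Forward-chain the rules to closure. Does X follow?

No

X would need F and K (R1), but F is never established.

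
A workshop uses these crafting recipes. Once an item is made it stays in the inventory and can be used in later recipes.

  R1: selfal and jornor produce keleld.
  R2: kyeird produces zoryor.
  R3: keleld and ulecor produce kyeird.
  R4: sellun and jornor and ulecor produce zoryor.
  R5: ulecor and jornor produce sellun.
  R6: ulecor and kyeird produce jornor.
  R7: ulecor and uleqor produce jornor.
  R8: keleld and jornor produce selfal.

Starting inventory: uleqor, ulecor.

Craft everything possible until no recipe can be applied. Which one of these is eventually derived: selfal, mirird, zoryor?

zoryor

Using R7, ulecor and uleqor make jornor.
Using R5, ulecor and jornor make sellun.
Using R4, sellun, jornor, and ulecor make zoryor.
No rule produces mirird, and it is not given. selfal would need keleld and jornor (R8), but keleld is never obtained.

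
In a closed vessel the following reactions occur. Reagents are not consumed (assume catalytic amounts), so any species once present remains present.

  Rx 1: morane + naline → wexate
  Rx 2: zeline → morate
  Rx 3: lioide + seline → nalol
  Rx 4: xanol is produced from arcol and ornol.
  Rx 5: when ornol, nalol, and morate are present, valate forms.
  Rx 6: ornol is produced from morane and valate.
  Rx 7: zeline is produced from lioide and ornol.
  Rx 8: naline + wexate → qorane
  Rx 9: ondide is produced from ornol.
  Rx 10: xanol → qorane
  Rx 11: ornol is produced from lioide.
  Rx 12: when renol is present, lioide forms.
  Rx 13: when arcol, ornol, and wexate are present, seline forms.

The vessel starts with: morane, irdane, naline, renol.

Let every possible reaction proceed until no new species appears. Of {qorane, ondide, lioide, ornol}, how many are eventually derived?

morane and naline present → wexate forms (Rx 1).
renol present → lioide forms (Rx 12).
naline and wexate present → qorane forms (Rx 8).
lioide present → ornol forms (Rx 11).
ornol present → ondide forms (Rx 9).
qorane: reached.
ondide: reached.
lioide: reached.
ornol: reached.
All 4 are reached.

4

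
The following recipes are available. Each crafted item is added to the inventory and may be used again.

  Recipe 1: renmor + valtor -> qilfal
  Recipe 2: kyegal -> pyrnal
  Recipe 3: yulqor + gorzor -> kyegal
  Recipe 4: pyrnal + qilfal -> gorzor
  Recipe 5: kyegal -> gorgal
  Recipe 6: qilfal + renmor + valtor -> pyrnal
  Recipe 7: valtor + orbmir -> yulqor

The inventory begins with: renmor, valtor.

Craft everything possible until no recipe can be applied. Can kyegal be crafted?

No

kyegal would need yulqor and gorzor (Recipe 3), but yulqor is never obtained.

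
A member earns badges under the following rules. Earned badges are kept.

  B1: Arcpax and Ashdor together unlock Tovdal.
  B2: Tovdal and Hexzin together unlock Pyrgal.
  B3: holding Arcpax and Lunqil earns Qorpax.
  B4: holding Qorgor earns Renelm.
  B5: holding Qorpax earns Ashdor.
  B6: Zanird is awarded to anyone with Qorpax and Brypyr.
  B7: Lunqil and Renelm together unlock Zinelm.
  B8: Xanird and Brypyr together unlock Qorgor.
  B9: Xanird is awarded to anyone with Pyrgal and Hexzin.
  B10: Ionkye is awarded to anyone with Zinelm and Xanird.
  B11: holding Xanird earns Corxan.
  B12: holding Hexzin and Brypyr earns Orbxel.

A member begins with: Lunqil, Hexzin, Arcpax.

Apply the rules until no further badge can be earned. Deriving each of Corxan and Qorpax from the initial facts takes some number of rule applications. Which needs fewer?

Qorpax: With Arcpax and Lunqil, Qorpax is earned (B3). [1 rule application]
Corxan: With Arcpax and Lunqil, Qorpax is earned (B3). With Qorpax, Ashdor is earned (B5). With Arcpax and Ashdor, Tovdal is earned (B1). With Tovdal and Hexzin, Pyrgal is earned (B2). With Pyrgal and Hexzin, Xanird is earned (B9). With Xanird, Corxan is earned (B11). [6 rule applications]
Qorpax needs fewer.

Qorpax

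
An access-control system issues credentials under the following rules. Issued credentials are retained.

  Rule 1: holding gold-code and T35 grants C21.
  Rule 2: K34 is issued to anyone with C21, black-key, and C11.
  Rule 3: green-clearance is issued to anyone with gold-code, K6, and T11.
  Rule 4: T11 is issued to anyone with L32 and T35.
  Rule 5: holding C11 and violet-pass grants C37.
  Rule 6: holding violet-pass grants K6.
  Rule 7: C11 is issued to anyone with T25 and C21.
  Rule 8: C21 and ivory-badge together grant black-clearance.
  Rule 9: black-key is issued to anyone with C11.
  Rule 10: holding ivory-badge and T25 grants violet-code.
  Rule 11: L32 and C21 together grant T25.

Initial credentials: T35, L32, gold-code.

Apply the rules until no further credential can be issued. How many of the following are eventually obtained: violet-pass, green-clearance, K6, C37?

0

No rule produces violet-pass, and it is not given.
green-clearance would need gold-code, K6, and T11 (Rule 3), but K6 is never granted.
K6 would need violet-pass (Rule 6), but violet-pass is never granted.
C37 would need C11 and violet-pass (Rule 5), but violet-pass is never granted.
None of the 4 are reached.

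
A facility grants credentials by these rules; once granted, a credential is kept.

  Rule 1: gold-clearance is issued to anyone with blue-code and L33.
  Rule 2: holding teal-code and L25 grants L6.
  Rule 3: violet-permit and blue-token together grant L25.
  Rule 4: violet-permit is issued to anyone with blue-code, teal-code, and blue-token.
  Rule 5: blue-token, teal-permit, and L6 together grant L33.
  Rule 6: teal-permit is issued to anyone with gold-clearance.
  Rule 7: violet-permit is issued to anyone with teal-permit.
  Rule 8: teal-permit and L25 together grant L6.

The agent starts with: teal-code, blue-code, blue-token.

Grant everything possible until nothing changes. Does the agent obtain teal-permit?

No

teal-permit would need gold-clearance (Rule 6), but gold-clearance is never granted.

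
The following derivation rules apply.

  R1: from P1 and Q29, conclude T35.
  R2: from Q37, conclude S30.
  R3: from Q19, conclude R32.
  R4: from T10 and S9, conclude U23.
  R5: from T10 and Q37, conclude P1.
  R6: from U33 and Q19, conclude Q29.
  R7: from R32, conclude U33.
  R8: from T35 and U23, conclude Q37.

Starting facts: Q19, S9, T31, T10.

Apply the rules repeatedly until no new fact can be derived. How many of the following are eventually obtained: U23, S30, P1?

1

From T10 and S9, R4 gives U23.
U23: reached.
S30 would need Q37 (R2), but Q37 is never established.
P1 would need T10 and Q37 (R5), but Q37 is never established.
Reached: U23 — 1 of the 3.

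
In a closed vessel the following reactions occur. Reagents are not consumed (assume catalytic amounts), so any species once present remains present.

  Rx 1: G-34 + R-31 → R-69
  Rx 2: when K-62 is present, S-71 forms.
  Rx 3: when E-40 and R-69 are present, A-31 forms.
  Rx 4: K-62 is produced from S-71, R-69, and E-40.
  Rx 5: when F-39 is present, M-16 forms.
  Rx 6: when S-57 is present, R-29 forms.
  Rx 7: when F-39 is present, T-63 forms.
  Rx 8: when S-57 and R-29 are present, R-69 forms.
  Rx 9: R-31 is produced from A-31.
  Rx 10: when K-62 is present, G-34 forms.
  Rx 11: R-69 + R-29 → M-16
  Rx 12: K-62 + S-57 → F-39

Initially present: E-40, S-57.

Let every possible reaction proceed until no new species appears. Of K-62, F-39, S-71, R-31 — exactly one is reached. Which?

R-31

S-57 present → R-29 forms (Rx 6).
S-57 and R-29 present → R-69 forms (Rx 8).
E-40 and R-69 present → A-31 forms (Rx 3).
A-31 present → R-31 forms (Rx 9).
S-71 would need K-62 (Rx 2), but K-62 never forms. K-62 would need S-71, R-69, and E-40 (Rx 4), but S-71 never forms. F-39 would need K-62 and S-57 (Rx 12), but K-62 never forms.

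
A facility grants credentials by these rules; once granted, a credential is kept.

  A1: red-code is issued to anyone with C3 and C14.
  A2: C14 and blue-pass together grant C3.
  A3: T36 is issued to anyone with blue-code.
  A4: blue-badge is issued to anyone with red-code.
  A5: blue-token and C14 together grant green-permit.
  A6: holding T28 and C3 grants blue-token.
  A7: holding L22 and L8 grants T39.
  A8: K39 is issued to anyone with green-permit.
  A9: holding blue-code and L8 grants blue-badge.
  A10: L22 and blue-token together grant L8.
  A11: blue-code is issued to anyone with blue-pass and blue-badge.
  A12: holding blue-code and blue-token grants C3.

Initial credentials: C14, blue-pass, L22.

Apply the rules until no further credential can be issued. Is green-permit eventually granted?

No

green-permit would need blue-token and C14 (A5), but blue-token is never granted.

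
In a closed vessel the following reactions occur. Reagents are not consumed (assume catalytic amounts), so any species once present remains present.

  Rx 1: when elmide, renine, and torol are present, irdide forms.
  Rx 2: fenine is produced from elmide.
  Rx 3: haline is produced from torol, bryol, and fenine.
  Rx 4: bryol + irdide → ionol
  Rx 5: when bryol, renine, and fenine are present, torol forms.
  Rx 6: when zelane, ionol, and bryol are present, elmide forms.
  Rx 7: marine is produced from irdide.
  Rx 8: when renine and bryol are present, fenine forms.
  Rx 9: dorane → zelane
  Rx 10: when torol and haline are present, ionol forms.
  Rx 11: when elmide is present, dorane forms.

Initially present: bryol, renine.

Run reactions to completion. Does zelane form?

zelane would need dorane (Rx 9), but dorane never forms.

No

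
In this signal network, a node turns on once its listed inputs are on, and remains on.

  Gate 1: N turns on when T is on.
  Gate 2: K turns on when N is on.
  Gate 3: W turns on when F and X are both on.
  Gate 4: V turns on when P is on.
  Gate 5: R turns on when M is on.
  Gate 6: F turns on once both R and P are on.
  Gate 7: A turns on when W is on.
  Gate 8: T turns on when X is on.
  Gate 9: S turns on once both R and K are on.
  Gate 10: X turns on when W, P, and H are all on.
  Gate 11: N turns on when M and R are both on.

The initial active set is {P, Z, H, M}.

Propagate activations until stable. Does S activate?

Gate 5: M on → R on.
M and R are on, so N turns on (Gate 11).
N is on, so K turns on (Gate 2).
R and K are on, so S turns on (Gate 9).

Yes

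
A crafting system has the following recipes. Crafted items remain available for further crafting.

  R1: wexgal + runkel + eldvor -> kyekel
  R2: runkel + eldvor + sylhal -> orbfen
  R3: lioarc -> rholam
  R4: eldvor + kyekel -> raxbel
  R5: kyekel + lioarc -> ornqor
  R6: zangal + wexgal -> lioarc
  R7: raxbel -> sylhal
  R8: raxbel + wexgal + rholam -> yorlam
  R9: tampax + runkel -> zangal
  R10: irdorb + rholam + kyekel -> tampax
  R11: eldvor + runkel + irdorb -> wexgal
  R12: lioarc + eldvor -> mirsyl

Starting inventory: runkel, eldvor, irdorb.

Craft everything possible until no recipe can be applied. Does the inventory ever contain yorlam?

No

yorlam would need raxbel, wexgal, and rholam (R8), but rholam is never obtained.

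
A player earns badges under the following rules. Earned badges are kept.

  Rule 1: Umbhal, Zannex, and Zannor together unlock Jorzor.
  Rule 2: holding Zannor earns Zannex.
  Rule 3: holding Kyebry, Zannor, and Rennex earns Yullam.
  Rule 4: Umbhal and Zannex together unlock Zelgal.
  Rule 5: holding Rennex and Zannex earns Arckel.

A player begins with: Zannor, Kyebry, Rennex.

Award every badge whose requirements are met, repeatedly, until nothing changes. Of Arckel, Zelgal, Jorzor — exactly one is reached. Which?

Arckel

With Zannor, Zannex is earned (Rule 2).
With Rennex and Zannex, Arckel is earned (Rule 5).
Jorzor would need Umbhal, Zannex, and Zannor (Rule 1), but Umbhal is never earned. Zelgal would need Umbhal and Zannex (Rule 4), but Umbhal is never earned.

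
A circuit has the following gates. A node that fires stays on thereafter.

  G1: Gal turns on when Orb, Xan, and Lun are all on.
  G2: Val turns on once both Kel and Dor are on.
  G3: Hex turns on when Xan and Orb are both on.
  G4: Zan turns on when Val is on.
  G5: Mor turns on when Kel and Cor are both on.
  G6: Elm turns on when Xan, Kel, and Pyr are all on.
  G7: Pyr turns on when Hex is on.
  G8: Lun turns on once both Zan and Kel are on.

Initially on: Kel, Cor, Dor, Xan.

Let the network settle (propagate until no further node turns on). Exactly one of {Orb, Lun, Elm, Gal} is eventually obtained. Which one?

Kel and Dor are on, so Val turns on (G2).
G4: Val on → Zan on.
G8: Zan and Kel on → Lun on.
Elm would need Xan, Kel, and Pyr (G6), but Pyr never turns on. No rule produces Orb, and it is not given. Gal would need Orb, Xan, and Lun (G1), but Orb never turns on.

Lun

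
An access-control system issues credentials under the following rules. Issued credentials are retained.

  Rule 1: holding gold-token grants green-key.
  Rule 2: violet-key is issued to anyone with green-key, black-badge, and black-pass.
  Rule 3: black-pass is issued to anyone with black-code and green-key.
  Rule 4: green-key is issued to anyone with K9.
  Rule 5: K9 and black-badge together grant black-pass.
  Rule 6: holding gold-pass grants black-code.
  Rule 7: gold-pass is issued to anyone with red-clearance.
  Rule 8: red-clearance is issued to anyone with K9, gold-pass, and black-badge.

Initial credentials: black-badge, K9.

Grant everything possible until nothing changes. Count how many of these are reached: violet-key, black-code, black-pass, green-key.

3

Holding K9 grants green-key (Rule 4).
Holding K9 and black-badge grants black-pass (Rule 5).
Holding green-key, black-badge, and black-pass grants violet-key (Rule 2).
violet-key: reached.
black-code would need gold-pass (Rule 6), but gold-pass is never granted.
black-pass: reached.
green-key: reached.
Reached: violet-key, black-pass, and green-key — 3 of the 4.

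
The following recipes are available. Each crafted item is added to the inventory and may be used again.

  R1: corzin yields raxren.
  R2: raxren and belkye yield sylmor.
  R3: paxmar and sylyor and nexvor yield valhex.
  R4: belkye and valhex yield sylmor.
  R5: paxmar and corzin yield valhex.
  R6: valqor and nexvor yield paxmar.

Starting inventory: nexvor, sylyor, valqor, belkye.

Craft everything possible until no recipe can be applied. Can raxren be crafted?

raxren would need corzin (R1), but corzin is never obtained.

No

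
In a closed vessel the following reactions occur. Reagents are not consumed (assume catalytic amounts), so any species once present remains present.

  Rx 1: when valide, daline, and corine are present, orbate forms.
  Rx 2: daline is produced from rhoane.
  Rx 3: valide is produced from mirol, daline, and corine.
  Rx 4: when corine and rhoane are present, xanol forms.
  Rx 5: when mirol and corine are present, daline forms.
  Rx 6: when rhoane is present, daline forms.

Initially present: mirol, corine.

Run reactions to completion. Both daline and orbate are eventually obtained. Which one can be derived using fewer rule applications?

daline

daline: mirol and corine present → daline forms (Rx 5). [1 rule application]
orbate: mirol and corine present → daline forms (Rx 5). mirol, daline, and corine present → valide forms (Rx 3). valide, daline, and corine present → orbate forms (Rx 1). [3 rule applications]
daline needs fewer.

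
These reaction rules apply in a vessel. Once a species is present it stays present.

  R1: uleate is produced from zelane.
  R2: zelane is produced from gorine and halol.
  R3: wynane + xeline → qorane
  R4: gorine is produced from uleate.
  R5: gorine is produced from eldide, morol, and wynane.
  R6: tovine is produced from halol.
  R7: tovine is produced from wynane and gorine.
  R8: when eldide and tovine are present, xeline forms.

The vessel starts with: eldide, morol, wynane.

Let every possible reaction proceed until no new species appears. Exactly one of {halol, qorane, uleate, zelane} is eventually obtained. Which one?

qorane

eldide, morol, and wynane present → gorine forms (R5).
wynane and gorine present → tovine forms (R7).
eldide and tovine present → xeline forms (R8).
wynane and xeline present → qorane forms (R3).
uleate would need zelane (R1), but zelane never forms. zelane would need gorine and halol (R2), but halol never forms. No rule produces halol, and it is not given.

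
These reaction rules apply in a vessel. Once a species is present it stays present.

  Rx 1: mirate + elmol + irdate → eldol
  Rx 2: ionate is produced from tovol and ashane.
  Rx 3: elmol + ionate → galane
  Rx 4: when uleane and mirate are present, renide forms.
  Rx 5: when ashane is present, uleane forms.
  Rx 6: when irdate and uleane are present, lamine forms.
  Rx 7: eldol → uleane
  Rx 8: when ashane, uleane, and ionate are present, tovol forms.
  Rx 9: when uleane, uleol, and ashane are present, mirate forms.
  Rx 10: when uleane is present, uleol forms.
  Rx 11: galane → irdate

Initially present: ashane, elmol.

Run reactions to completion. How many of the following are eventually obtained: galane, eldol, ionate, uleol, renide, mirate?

ashane present → uleane forms (Rx 5).
uleane present → uleol forms (Rx 10).
uleane, uleol, and ashane present → mirate forms (Rx 9).
uleane and mirate present → renide forms (Rx 4).
galane would need elmol and ionate (Rx 3), but ionate never forms.
eldol would need mirate, elmol, and irdate (Rx 1), but irdate never forms.
ionate would need tovol and ashane (Rx 2), but tovol never forms.
uleol: reached.
renide: reached.
mirate: reached.
Reached: uleol, renide, and mirate — 3 of the 6.

3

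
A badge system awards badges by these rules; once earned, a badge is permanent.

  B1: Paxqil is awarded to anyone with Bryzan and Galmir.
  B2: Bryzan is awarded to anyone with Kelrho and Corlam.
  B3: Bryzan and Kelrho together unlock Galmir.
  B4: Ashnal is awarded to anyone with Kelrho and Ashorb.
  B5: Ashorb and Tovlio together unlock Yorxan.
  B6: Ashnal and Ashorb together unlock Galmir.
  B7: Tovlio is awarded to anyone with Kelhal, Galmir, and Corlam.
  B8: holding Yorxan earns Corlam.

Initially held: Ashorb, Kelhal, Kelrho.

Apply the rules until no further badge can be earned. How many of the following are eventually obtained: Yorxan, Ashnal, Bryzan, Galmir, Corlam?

2

With Kelrho and Ashorb, Ashnal is earned (B4).
With Ashnal and Ashorb, Galmir is earned (B6).
Yorxan would need Ashorb and Tovlio (B5), but Tovlio is never earned.
Ashnal: reached.
Bryzan would need Kelrho and Corlam (B2), but Corlam is never earned.
Galmir: reached.
Corlam would need Yorxan (B8), but Yorxan is never earned.
Reached: Ashnal and Galmir — 2 of the 5.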